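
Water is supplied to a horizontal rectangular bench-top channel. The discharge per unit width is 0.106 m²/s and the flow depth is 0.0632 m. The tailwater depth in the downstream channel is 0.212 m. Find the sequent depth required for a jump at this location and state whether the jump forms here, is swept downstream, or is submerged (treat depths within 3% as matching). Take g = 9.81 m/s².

y₂ = 0.161 m; the jump is submerged

V₁ = q/y₁ = 0.106/0.0632 = 1.68 m/s. Fr₁ = V₁/√(g·y₁) = 1.68/√(9.81×0.0632) = 2.13.
From the momentum equation for a rectangular channel, y₂/y₁ = ½[√(1 + 8Fr₁²) − 1] = ½[√37.30 − 1] = 2.55.
y₂ = 2.55 × 0.0632 = 0.161 m.
Tailwater y_tw = 0.212 m: y_tw > y₂, so the jump is submerged.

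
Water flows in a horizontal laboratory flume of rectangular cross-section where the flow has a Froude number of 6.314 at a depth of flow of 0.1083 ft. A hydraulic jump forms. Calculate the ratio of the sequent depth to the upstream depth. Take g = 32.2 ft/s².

Fr₁ = 6.314 (given).
Bélanger equation: y₂/y₁ = ½[√(1 + 8Fr₁²) − 1] = ½[√319.93 − 1] = 8.443.

y₂/y₁ = 8.443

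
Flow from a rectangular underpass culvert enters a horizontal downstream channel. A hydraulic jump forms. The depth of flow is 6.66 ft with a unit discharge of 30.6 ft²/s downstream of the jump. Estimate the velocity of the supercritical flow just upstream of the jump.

V₁ = 27.3 ft/s

V₂ = q/y₂ = 30.6/6.66 = 4.59 ft/s; Fr₂ = V₂/√(g·y₂) = 0.314.
Since the conjugate-depth ratio holds either way, y₁/y₂ = ½[√(1 + 8Fr₂²) − 1] = ½[√1.788 − 1] = 0.168.
y₁ = 0.168 × 6.66 = 1.12 ft.
V₁ = q/y₁ = 30.6/1.12 = 27.3 ft/s.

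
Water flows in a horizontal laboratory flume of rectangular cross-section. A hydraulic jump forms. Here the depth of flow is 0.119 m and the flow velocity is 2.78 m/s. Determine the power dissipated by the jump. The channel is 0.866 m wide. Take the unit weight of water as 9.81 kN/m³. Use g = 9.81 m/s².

P = 0.270 kW

Fr₁ = V₁/√(g·y₁) = 2.78/√(9.81×0.119) = 2.57.
Sequent-depth ratio: y₂/y₁ = ½[√(1 + 8Fr₁²) − 1] = ½[√53.96 − 1] = 3.17.
y₂ = 3.17 × 0.119 = 0.378 m.
q = V₁·y₁ = 2.78 × 0.119 = 0.331 m²/s. V₂ = q/y₂ = 0.331/0.378 = 0.876 m/s. E₁ = y₁ + V₁²/2g = 0.513 m; E₂ = y₂ + V₂²/2g = 0.417 m. ΔE = E₁ − E₂ = 0.0962 m.
Q = q·b = 0.331 × 0.866 = 0.286 m³/s. P = γ·Q·ΔE = 9.81 × 0.286 × 0.0962 = 0.270 kW.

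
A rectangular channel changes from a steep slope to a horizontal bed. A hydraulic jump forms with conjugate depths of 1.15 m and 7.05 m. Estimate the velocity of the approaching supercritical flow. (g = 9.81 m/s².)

V₁ = 15.7 m/s

For a rectangular channel the momentum equation gives q² = ½·g·y₁·y₂·(y₁ + y₂) = ½×9.81×1.15×7.05×8.20 = 326.
q = √326 = 18.1 m²/s.
V₁ = q/y₁ = 18.1/1.15 = 15.7 m/s.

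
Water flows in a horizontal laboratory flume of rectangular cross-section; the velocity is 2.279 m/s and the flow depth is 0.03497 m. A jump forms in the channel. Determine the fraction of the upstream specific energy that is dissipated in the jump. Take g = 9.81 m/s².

ΔE/E₁ = 0.379 (37.9%)

Fr₁ = V₁/√(g·y₁) = 2.279/√(9.81×0.03497) = 3.891.
Conjugate-depth relation: y₂/y₁ = ½[√(1 + 8Fr₁²) − 1] = ½[√122.12 − 1] = 5.025.
y₂ = 5.025 × 0.03497 = 0.1757 m.
E₁ = y₁ + V₁²/2g = 0.2997 m. ΔE = (y₂ − y₁)³/(4y₁y₂) = 0.1135 m. ΔE/E₁ = 0.1135/0.2997 = 0.379.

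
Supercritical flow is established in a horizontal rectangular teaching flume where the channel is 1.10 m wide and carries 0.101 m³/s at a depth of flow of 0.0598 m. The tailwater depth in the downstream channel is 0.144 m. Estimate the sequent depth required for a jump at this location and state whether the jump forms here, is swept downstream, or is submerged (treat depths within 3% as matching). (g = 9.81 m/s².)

q = Q/b = 0.101/1.10 = 0.0918 m²/s; V₁ = q/y₁ = 1.54 m/s. Fr₁ = V₁/√(g·y₁) = 2.00.
Sequent-depth ratio: y₂/y₁ = ½[√(1 + 8Fr₁²) − 1] = ½[√33.15 − 1] = 2.38.
y₂ = 2.38 × 0.0598 = 0.142 m.
Tailwater y_tw = 0.144 m: y_tw ≈ y₂, so the jump forms here.

y₂ = 0.142 m; the jump forms here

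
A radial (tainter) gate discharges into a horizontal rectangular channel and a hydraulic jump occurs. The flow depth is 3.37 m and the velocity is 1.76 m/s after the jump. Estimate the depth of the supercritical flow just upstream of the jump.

Fr₂ = V₂/√(g·y₂) = 1.76/√(9.81×3.37) = 0.306.
The Bélanger relation is symmetric: y₁/y₂ = ½[√(1 + 8Fr₂²) − 1] = ½[√1.750 − 1] = 0.161.
y₁ = 0.161 × 3.37 = 0.544 m.

y₁ = 0.544 m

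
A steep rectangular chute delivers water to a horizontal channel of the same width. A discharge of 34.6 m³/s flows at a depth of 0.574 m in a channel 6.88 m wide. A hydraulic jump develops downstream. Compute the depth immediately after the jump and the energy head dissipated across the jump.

q = Q/b = 34.6/6.88 = 5.03 m²/s; V₁ = q/y₁ = 8.76 m/s. Fr₁ = V₁/√(g·y₁) = 3.69.
By Bélanger, y₂/y₁ = ½[√(1 + 8Fr₁²) − 1] = ½[√110.1 − 1] = 4.75.
y₂ = 4.75 × 0.574 = 2.72 m.
V₂ = q/y₂ = 5.03/2.72 = 1.85 m/s. E₁ = y₁ + V₁²/2g = 4.49 m; E₂ = y₂ + V₂²/2g = 2.90 m. ΔE = E₁ − E₂ = 1.59 m.

y₂ = 2.72 m; ΔE = 1.59 m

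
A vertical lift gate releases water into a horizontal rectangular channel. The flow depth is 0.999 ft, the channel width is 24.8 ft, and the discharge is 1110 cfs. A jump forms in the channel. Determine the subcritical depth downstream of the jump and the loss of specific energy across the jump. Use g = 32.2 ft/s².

y₂ = 10.7 ft; ΔE = 21.2 ft

q = Q/b = 1110/24.8 = 44.8 ft²/s; V₁ = q/y₁ = 44.8 ft/s. Fr₁ = V₁/√(g·y₁) = 7.90.
From the momentum equation for a rectangular channel, y₂/y₁ = ½[√(1 + 8Fr₁²) − 1] = ½[√500.2 − 1] = 10.7.
y₂ = 10.7 × 0.999 = 10.7 ft.
Head loss: ΔE = (y₂ − y₁)³/(4y₁y₂) = (10.7 − 0.999)³/(4×0.999×10.7) = 905/42.6 = 21.2 ft.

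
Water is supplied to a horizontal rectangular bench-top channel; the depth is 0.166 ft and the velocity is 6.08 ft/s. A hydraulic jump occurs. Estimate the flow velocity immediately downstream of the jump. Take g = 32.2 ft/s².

V₂ = 1.87 ft/s

Fr₁ = V₁/√(g·y₁) = 6.08/√(32.2×0.166) = 2.63.
By Bélanger, y₂/y₁ = ½[√(1 + 8Fr₁²) − 1] = ½[√56.33 − 1] = 3.25.
y₂ = 3.25 × 0.166 = 0.540 ft.
q = V₁·y₁ = 6.08 × 0.166 = 1.01 ft²/s.
V₂ = q/y₂ = 1.01/0.540 = 1.87 ft/s.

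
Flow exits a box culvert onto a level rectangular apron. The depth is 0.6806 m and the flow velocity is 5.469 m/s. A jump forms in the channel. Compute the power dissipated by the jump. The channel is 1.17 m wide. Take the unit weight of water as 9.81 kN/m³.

P = 10.37 kW

Fr₁ = V₁/√(g·y₁) = 5.469/√(9.81×0.6806) = 2.117.
Bélanger equation: y₂/y₁ = ½[√(1 + 8Fr₁²) − 1] = ½[√36.838 − 1] = 2.535.
y₂ = 2.535 × 0.6806 = 1.725 m.
q = V₁·y₁ = 5.469 × 0.6806 = 3.722 m²/s. V₂ = q/y₂ = 3.722/1.725 = 2.158 m/s. E₁ = y₁ + V₁²/2g = 2.205 m; E₂ = y₂ + V₂²/2g = 1.962 m. ΔE = E₁ − E₂ = 0.2427 m.
Q = q·b = 3.722 × 1.17 = 4.355 m³/s. P = γ·Q·ΔE = 9.81 × 4.355 × 0.2427 = 10.37 kW.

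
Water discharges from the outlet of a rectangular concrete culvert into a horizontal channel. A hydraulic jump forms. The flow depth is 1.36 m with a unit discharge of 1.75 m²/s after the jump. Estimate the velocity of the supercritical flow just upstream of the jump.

V₁ = 6.25 m/s

V₂ = q/y₂ = 1.75/1.36 = 1.29 m/s; Fr₂ = V₂/√(g·y₂) = 0.352.
Since the conjugate-depth ratio holds either way, y₁/y₂ = ½[√(1 + 8Fr₂²) − 1] = ½[√1.993 − 1] = 0.206.
y₁ = 0.206 × 1.36 = 0.280 m.
V₁ = q/y₁ = 1.75/0.280 = 6.25 m/s.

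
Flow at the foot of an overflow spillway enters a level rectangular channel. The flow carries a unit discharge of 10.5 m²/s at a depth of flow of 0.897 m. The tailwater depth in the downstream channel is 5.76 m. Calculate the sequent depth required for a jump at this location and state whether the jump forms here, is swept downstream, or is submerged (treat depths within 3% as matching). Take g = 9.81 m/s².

y₂ = 4.58 m; the jump is submerged

V₁ = q/y₁ = 10.5/0.897 = 11.7 m/s. Fr₁ = V₁/√(g·y₁) = 11.7/√(9.81×0.897) = 3.95.
Sequent-depth ratio: y₂/y₁ = ½[√(1 + 8Fr₁²) − 1] = ½[√125.6 − 1] = 5.10.
y₂ = 5.10 × 0.897 = 4.58 m.
Tailwater y_tw = 5.76 m: y_tw > y₂, so the jump is submerged.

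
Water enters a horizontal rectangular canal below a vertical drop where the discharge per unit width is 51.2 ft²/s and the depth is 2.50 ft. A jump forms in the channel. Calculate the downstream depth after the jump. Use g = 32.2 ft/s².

y₂ = 6.92 ft

V₁ = q/y₁ = 51.2/2.50 = 20.5 ft/s. Fr₁ = V₁/√(g·y₁) = 20.5/√(32.2×2.50) = 2.28.
Bélanger equation: y₂/y₁ = ½[√(1 + 8Fr₁²) − 1] = ½[√42.68 − 1] = 2.77.
y₂ = 2.77 × 2.50 = 6.92 ft.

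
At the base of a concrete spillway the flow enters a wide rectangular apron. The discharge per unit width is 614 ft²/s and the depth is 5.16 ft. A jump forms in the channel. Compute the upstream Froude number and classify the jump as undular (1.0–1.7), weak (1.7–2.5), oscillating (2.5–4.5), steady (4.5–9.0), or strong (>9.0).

V₁ = q/y₁ = 614/5.16 = 119 ft/s. Fr₁ = V₁/√(g·y₁) = 119/√(32.2×5.16) = 9.23.
Fr₁ = 9.23 lies in the strong range.

Fr₁ = 9.23; strong jump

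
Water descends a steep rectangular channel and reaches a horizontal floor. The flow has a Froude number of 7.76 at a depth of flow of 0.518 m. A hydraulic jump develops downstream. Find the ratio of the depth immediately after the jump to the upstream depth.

y₂/y₁ = 10.5

Fr₁ = 7.76 (given).
Bélanger equation: y₂/y₁ = ½[√(1 + 8Fr₁²) − 1] = ½[√482.7 − 1] = 10.5.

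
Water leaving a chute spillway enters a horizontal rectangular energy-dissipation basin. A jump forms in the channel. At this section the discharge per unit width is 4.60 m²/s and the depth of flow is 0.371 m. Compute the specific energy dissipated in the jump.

ΔE = 4.87 m

V₁ = q/y₁ = 4.60/0.371 = 12.4 m/s. Fr₁ = V₁/√(g·y₁) = 12.4/√(9.81×0.371) = 6.50.
From the momentum equation for a rectangular channel, y₂/y₁ = ½[√(1 + 8Fr₁²) − 1] = ½[√338.9 − 1] = 8.70.
y₂ = 8.70 × 0.371 = 3.23 m.
V₂ = q/y₂ = 4.60/3.23 = 1.42 m/s. E₁ = y₁ + V₁²/2g = 8.21 m; E₂ = y₂ + V₂²/2g = 3.33 m. ΔE = E₁ − E₂ = 4.87 m.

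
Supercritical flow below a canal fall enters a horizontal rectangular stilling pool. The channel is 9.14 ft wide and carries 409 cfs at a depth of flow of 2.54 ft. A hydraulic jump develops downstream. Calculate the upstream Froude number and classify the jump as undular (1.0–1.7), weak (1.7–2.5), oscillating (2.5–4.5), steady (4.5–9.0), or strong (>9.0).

Fr₁ = 1.95; weak jump

q = Q/b = 409/9.14 = 44.7 ft²/s; V₁ = q/y₁ = 17.6 ft/s. Fr₁ = V₁/√(g·y₁) = 1.95.
Fr₁ = 1.95 lies in the weak range.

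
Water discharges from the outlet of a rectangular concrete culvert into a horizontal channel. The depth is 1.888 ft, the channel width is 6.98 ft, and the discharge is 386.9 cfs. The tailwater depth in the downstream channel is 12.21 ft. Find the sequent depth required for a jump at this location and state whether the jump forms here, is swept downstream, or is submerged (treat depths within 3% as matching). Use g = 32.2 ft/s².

q = Q/b = 386.9/6.98 = 55.43 ft²/s; V₁ = q/y₁ = 29.36 ft/s. Fr₁ = V₁/√(g·y₁) = 3.765.
Bélanger equation: y₂/y₁ = ½[√(1 + 8Fr₁²) − 1] = ½[√114.43 − 1] = 4.849.
y₂ = 4.849 × 1.888 = 9.154 ft.
Tailwater y_tw = 12.21 ft: y_tw > y₂, so the jump is submerged.

y₂ = 9.154 ft; the jump is submerged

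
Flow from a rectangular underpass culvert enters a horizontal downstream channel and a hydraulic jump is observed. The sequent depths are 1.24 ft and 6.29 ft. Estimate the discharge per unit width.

For a rectangular channel the momentum equation gives q² = ½·g·y₁·y₂·(y₁ + y₂) = ½×32.2×1.24×6.29×7.53 = 946.
q = √946 = 30.8 ft²/s.

q = 30.8 ft²/s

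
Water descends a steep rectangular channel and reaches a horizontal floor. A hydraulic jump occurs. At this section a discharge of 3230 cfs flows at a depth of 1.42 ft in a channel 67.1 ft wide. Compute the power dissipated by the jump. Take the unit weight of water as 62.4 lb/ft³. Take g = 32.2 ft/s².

q = Q/b = 3230/67.1 = 48.1 ft²/s; V₁ = q/y₁ = 33.9 ft/s. Fr₁ = V₁/√(g·y₁) = 5.01.
From the momentum equation for a rectangular channel, y₂/y₁ = ½[√(1 + 8Fr₁²) − 1] = ½[√202.1 − 1] = 6.61.
y₂ = 6.61 × 1.42 = 9.38 ft.
Head loss: ΔE = (y₂ − y₁)³/(4y₁y₂) = (9.38 − 1.42)³/(4×1.42×9.38) = 505/53.3 = 9.47 ft.
P = γ·Q·ΔE/550 = 62.4 × 3230 × 9.47 / 550 = 3471 hp.

P = 3471 hp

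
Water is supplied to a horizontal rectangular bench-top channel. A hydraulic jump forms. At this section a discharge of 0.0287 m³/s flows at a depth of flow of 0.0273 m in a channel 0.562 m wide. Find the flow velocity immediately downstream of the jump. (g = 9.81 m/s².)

V₂ = 0.403 m/s

q = Q/b = 0.0287/0.562 = 0.0511 m²/s; V₁ = q/y₁ = 1.87 m/s. Fr₁ = V₁/√(g·y₁) = 3.61.
From the momentum equation for a rectangular channel, y₂/y₁ = ½[√(1 + 8Fr₁²) − 1] = ½[√105.5 − 1] = 4.64.
y₂ = 4.64 × 0.0273 = 0.127 m.
V₂ = q/y₂ = 0.0511/0.127 = 0.403 m/s.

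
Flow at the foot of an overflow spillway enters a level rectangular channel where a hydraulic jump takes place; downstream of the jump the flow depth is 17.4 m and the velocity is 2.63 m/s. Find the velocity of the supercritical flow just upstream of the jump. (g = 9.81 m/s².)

V₁ = 34.9 m/s

Fr₂ = V₂/√(g·y₂) = 2.63/√(9.81×17.4) = 0.201.
From the momentum equation (using Fr₂), y₁/y₂ = ½[√(1 + 8Fr₂²) − 1] = ½[√1.324 − 1] = 0.0754.
y₁ = 0.0754 × 17.4 = 1.31 m.
V₁ = q/y₁ = 45.8/1.31 = 34.9 m/s.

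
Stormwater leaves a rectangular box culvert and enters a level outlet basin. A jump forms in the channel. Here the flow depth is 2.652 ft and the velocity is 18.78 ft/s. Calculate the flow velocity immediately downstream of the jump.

V₂ = 7.769 ft/s

Fr₁ = V₁/√(g·y₁) = 18.78/√(32.2×2.652) = 2.032.
Bélanger equation: y₂/y₁ = ½[√(1 + 8Fr₁²) − 1] = ½[√34.041 − 1] = 2.417.
y₂ = 2.417 × 2.652 = 6.410 ft.
q = V₁·y₁ = 18.78 × 2.652 = 49.80 ft²/s.
V₂ = q/y₂ = 49.80/6.410 = 7.769 ft/s.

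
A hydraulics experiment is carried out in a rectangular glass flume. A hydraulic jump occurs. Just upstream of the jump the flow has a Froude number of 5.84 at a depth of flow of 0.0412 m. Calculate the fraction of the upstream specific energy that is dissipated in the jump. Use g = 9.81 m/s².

ΔE/E₁ = 0.554 (55.4%)

Fr₁ = 5.84 (given).
Conjugate-depth relation: y₂/y₁ = ½[√(1 + 8Fr₁²) − 1] = ½[√273.8 − 1] = 7.77.
y₂ = 7.77 × 0.0412 = 0.320 m.
E₁ = y₁(1 + Fr₁²/2) = 0.0412×(1 + 5.84²/2) = 0.744 m. ΔE = (y₂ − y₁)³/(4y₁y₂) = 0.412 m. ΔE/E₁ = 0.412/0.744 = 0.554.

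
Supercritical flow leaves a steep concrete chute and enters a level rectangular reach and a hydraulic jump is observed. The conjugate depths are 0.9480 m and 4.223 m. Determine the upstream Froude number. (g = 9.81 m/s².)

Fr₁ = 3.486

For a rectangular channel the momentum equation gives q² = ½·g·y₁·y₂·(y₁ + y₂) = ½×9.81×0.9480×4.223×5.171 = 101.5.
q = √101.5 = 10.08 m²/s.
V₁ = q/y₁ = 10.63 m/s; Fr₁ = V₁/√(g·y₁) = 3.486.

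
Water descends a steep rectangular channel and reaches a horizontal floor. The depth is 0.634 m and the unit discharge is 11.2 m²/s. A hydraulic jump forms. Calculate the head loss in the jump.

ΔE = 10.3 m

V₁ = q/y₁ = 11.2/0.634 = 17.7 m/s. Fr₁ = V₁/√(g·y₁) = 17.7/√(9.81×0.634) = 7.08.
Sequent-depth ratio: y₂/y₁ = ½[√(1 + 8Fr₁²) − 1] = ½[√402.4 − 1] = 9.53.
y₂ = 9.53 × 0.634 = 6.04 m.
Head loss: ΔE = (y₂ − y₁)³/(4y₁y₂) = (6.04 − 0.634)³/(4×0.634×6.04) = 158/15.3 = 10.3 m.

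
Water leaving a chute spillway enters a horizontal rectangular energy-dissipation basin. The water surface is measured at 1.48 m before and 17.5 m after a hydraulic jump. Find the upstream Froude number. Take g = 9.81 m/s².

Fr₁ = 8.71

For a rectangular channel the momentum equation gives q² = ½·g·y₁·y₂·(y₁ + y₂) = ½×9.81×1.48×17.5×19.0 = 2411.
q = √2411 = 49.1 m²/s.
V₁ = q/y₁ = 33.2 m/s; Fr₁ = V₁/√(g·y₁) = 8.71.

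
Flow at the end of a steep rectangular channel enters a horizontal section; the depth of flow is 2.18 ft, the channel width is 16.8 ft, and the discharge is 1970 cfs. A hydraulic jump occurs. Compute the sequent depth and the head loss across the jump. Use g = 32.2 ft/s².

q = Q/b = 1970/16.8 = 117 ft²/s; V₁ = q/y₁ = 53.8 ft/s. Fr₁ = V₁/√(g·y₁) = 6.42.
By Bélanger, y₂/y₁ = ½[√(1 + 8Fr₁²) − 1] = ½[√330.7 − 1] = 8.59.
y₂ = 8.59 × 2.18 = 18.7 ft.
V₂ = q/y₂ = 117/18.7 = 6.26 ft/s. E₁ = y₁ + V₁²/2g = 47.1 ft; E₂ = y₂ + V₂²/2g = 19.3 ft. ΔE = E₁ − E₂ = 27.8 ft.

y₂ = 18.7 ft; ΔE = 27.8 ft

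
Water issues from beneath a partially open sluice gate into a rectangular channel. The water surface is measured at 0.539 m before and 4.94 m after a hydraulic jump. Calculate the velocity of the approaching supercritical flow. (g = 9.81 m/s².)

V₁ = 15.7 m/s

For a rectangular channel the momentum equation gives q² = ½·g·y₁·y₂·(y₁ + y₂) = ½×9.81×0.539×4.94×5.48 = 71.6.
q = √71.6 = 8.46 m²/s.
V₁ = q/y₁ = 8.46/0.539 = 15.7 m/s.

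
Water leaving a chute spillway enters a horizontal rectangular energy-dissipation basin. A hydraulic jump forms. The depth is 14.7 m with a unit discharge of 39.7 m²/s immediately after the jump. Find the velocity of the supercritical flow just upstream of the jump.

V₁ = 29.2 m/s

V₂ = q/y₂ = 39.7/14.7 = 2.70 m/s; Fr₂ = V₂/√(g·y₂) = 0.225.
The Bélanger relation is symmetric: y₁/y₂ = ½[√(1 + 8Fr₂²) − 1] = ½[√1.405 − 1] = 0.0926.
y₁ = 0.0926 × 14.7 = 1.36 m.
V₁ = q/y₁ = 39.7/1.36 = 29.2 m/s.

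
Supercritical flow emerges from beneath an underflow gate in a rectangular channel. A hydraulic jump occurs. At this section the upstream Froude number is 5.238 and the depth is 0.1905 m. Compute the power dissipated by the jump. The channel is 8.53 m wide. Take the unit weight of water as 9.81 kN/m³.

Fr₁ = 5.238 (given).
Bélanger equation: y₂/y₁ = ½[√(1 + 8Fr₁²) − 1] = ½[√220.49 − 1] = 6.925.
y₂ = 6.925 × 0.1905 = 1.319 m.
Head loss: ΔE = (y₂ − y₁)³/(4y₁y₂) = (1.319 − 0.1905)³/(4×0.1905×1.319) = 1.438/1.005 = 1.430 m.
V₁ = Fr₁·√(g·y₁) = 5.238×√(9.81×0.1905) = 7.161 m/s; q = V₁·y₁ = 1.364 m²/s. Q = q·b = 1.364 × 8.53 = 11.64 m³/s. P = γ·Q·ΔE = 9.81 × 11.64 × 1.430 = 163.3 kW.

P = 163.3 kW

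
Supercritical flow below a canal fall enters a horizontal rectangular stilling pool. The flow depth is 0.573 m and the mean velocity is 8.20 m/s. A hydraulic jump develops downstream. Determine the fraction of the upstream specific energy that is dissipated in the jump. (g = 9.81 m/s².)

ΔE/E₁ = 0.323 (32.3%)

Fr₁ = V₁/√(g·y₁) = 8.20/√(9.81×0.573) = 3.46.
Conjugate-depth relation: y₂/y₁ = ½[√(1 + 8Fr₁²) − 1] = ½[√96.70 − 1] = 4.42.
y₂ = 4.42 × 0.573 = 2.53 m.
E₁ = y₁ + V₁²/2g = 4.00 m. ΔE = (y₂ − y₁)³/(4y₁y₂) = 1.29 m. ΔE/E₁ = 1.29/4.00 = 0.323.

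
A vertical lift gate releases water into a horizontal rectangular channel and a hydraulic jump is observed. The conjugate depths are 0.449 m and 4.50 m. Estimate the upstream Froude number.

Fr₁ = 7.43

For a rectangular channel the momentum equation gives q² = ½·g·y₁·y₂·(y₁ + y₂) = ½×9.81×0.449×4.50×4.95 = 49.0.
q = √49.0 = 7.00 m²/s.
V₁ = q/y₁ = 15.6 m/s; Fr₁ = V₁/√(g·y₁) = 7.43.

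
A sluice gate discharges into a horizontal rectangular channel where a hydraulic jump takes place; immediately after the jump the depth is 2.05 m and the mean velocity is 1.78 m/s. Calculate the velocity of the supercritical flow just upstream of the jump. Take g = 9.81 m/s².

Fr₂ = V₂/√(g·y₂) = 1.78/√(9.81×2.05) = 0.397.
From the momentum equation (using Fr₂), y₁/y₂ = ½[√(1 + 8Fr₂²) − 1] = ½[√2.260 − 1] = 0.252.
y₁ = 0.252 × 2.05 = 0.516 m.
V₁ = q/y₁ = 3.65/0.516 = 7.07 m/s.

V₁ = 7.07 m/s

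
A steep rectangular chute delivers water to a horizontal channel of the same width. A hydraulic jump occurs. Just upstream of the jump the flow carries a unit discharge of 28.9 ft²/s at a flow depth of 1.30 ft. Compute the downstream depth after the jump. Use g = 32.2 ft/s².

y₂ = 5.70 ft

V₁ = q/y₁ = 28.9/1.30 = 22.2 ft/s. Fr₁ = V₁/√(g·y₁) = 22.2/√(32.2×1.30) = 3.44.
Conjugate-depth relation: y₂/y₁ = ½[√(1 + 8Fr₁²) − 1] = ½[√95.45 − 1] = 4.38.
y₂ = 4.38 × 1.30 = 5.70 ft.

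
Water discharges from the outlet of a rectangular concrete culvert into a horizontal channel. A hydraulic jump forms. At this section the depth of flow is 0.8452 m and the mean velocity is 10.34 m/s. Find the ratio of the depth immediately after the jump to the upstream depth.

Fr₁ = V₁/√(g·y₁) = 10.34/√(9.81×0.8452) = 3.591.
Bélanger equation: y₂/y₁ = ½[√(1 + 8Fr₁²) − 1] = ½[√104.16 − 1] = 4.603.

y₂/y₁ = 4.603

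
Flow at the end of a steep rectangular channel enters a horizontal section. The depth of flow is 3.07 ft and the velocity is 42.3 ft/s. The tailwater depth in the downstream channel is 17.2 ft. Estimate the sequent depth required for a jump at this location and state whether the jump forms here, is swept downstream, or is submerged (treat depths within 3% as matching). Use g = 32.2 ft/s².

y₂ = 17.0 ft; the jump forms here

Fr₁ = V₁/√(g·y₁) = 42.3/√(32.2×3.07) = 4.25.
By Bélanger, y₂/y₁ = ½[√(1 + 8Fr₁²) − 1] = ½[√145.8 − 1] = 5.54.
y₂ = 5.54 × 3.07 = 17.0 ft.
Tailwater y_tw = 17.2 ft: y_tw ≈ y₂, so the jump forms here.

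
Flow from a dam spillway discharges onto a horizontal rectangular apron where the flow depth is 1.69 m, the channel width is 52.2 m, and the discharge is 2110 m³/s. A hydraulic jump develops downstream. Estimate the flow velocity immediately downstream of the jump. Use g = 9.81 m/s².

q = Q/b = 2110/52.2 = 40.4 m²/s; V₁ = q/y₁ = 23.9 m/s. Fr₁ = V₁/√(g·y₁) = 5.87.
From the momentum equation for a rectangular channel, y₂/y₁ = ½[√(1 + 8Fr₁²) − 1] = ½[√277.0 − 1] = 7.82.
y₂ = 7.82 × 1.69 = 13.2 m.
V₂ = q/y₂ = 40.4/13.2 = 3.06 m/s.

V₂ = 3.06 m/s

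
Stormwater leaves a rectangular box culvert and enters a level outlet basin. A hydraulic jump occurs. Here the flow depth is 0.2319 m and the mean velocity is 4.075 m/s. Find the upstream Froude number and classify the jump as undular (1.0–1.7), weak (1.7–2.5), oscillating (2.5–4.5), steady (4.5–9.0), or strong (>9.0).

Fr₁ = 2.702; oscillating jump

Fr₁ = V₁/√(g·y₁) = 4.075/√(9.81×0.2319) = 2.702.
Fr₁ = 2.702 lies in the oscillating range.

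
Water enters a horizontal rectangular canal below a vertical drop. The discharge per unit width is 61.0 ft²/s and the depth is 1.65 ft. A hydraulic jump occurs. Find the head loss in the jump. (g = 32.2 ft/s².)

V₁ = q/y₁ = 61.0/1.65 = 37.0 ft/s. Fr₁ = V₁/√(g·y₁) = 37.0/√(32.2×1.65) = 5.07.
Bélanger equation: y₂/y₁ = ½[√(1 + 8Fr₁²) − 1] = ½[√206.8 − 1] = 6.69.
y₂ = 6.69 × 1.65 = 11.0 ft.
Head loss: ΔE = (y₂ − y₁)³/(4y₁y₂) = (11.0 − 1.65)³/(4×1.65×11.0) = 828/72.9 = 11.4 ft.

ΔE = 11.4 ft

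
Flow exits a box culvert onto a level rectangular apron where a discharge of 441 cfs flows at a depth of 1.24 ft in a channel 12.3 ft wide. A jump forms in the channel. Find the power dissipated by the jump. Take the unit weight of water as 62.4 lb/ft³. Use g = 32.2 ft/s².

q = Q/b = 441/12.3 = 35.9 ft²/s; V₁ = q/y₁ = 28.9 ft/s. Fr₁ = V₁/√(g·y₁) = 4.58.
Conjugate-depth relation: y₂/y₁ = ½[√(1 + 8Fr₁²) − 1] = ½[√168.5 − 1] = 5.99.
y₂ = 5.99 × 1.24 = 7.43 ft.
Head loss: ΔE = (y₂ − y₁)³/(4y₁y₂) = (7.43 − 1.24)³/(4×1.24×7.43) = 237/36.8 = 6.43 ft.
P = γ·Q·ΔE/550 = 62.4 × 441 × 6.43 / 550 = 322 hp.

P = 322 hp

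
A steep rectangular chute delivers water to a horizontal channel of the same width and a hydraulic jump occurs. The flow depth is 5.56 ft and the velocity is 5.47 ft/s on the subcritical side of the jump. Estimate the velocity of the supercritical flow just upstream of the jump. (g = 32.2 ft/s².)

V₁ = 20.7 ft/s

Fr₂ = V₂/√(g·y₂) = 5.47/√(32.2×5.56) = 0.409.
From the momentum equation (using Fr₂), y₁/y₂ = ½[√(1 + 8Fr₂²) − 1] = ½[√2.337 − 1] = 0.264.
y₁ = 0.264 × 5.56 = 1.47 ft.
V₁ = q/y₁ = 30.4/1.47 = 20.7 ft/s.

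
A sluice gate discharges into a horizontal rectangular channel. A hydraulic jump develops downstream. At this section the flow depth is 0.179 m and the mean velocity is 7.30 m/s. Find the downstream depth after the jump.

y₂ = 1.31 m

Fr₁ = V₁/√(g·y₁) = 7.30/√(9.81×0.179) = 5.51.
By Bélanger, y₂/y₁ = ½[√(1 + 8Fr₁²) − 1] = ½[√243.8 − 1] = 7.31.
y₂ = 7.31 × 0.179 = 1.31 m.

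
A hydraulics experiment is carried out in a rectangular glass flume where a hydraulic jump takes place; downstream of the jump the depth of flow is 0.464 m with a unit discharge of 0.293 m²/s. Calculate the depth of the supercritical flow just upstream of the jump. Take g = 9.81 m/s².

y₁ = 0.0706 m

V₂ = q/y₂ = 0.293/0.464 = 0.631 m/s; Fr₂ = V₂/√(g·y₂) = 0.296.
The Bélanger relation is symmetric: y₁/y₂ = ½[√(1 + 8Fr₂²) − 1] = ½[√1.701 − 1] = 0.152.
y₁ = 0.152 × 0.464 = 0.0706 m.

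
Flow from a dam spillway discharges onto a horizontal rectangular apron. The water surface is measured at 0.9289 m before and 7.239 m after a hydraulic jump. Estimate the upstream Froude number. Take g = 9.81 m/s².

Fr₁ = 5.853

For a rectangular channel the momentum equation gives q² = ½·g·y₁·y₂·(y₁ + y₂) = ½×9.81×0.9289×7.239×8.168 = 269.4.
q = √269.4 = 16.41 m²/s.
V₁ = q/y₁ = 17.67 m/s; Fr₁ = V₁/√(g·y₁) = 5.853.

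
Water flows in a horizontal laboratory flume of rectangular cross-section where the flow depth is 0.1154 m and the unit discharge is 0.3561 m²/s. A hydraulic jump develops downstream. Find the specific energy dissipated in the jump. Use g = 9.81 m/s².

ΔE = 0.1448 m

V₁ = q/y₁ = 0.3561/0.1154 = 3.086 m/s. Fr₁ = V₁/√(g·y₁) = 3.086/√(9.81×0.1154) = 2.900.
From the momentum equation for a rectangular channel, y₂/y₁ = ½[√(1 + 8Fr₁²) − 1] = ½[√68.290 − 1] = 3.632.
y₂ = 3.632 × 0.1154 = 0.4191 m.
Head loss: ΔE = (y₂ − y₁)³/(4y₁y₂) = (0.4191 − 0.1154)³/(4×0.1154×0.4191) = 0.02802/0.1935 = 0.1448 m.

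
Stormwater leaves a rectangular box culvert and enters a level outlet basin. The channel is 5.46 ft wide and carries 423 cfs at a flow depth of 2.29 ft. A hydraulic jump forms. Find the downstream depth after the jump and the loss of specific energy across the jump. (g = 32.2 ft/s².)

q = Q/b = 423/5.46 = 77.5 ft²/s; V₁ = q/y₁ = 33.8 ft/s. Fr₁ = V₁/√(g·y₁) = 3.94.
Sequent-depth ratio: y₂/y₁ = ½[√(1 + 8Fr₁²) − 1] = ½[√125.2 − 1] = 5.09.
y₂ = 5.09 × 2.29 = 11.7 ft.
V₂ = q/y₂ = 77.5/11.7 = 6.64 ft/s. E₁ = y₁ + V₁²/2g = 20.1 ft; E₂ = y₂ + V₂²/2g = 12.4 ft. ΔE = E₁ − E₂ = 7.71 ft.

y₂ = 11.7 ft; ΔE = 7.71 ft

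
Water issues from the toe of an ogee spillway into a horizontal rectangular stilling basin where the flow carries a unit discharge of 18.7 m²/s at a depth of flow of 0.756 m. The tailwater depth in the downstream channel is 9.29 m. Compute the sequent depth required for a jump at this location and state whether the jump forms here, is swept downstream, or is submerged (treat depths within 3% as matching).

V₁ = q/y₁ = 18.7/0.756 = 24.7 m/s. Fr₁ = V₁/√(g·y₁) = 24.7/√(9.81×0.756) = 9.08.
Bélanger equation: y₂/y₁ = ½[√(1 + 8Fr₁²) − 1] = ½[√661.0 − 1] = 12.4.
y₂ = 12.4 × 0.756 = 9.34 m.
Tailwater y_tw = 9.29 m: y_tw ≈ y₂, so the jump forms here.

y₂ = 9.34 m; the jump forms here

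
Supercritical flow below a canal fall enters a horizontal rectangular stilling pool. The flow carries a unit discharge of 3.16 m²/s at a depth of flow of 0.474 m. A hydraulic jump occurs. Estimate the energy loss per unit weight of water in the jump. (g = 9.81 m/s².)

V₁ = q/y₁ = 3.16/0.474 = 6.67 m/s. Fr₁ = V₁/√(g·y₁) = 6.67/√(9.81×0.474) = 3.09.
Bélanger equation: y₂/y₁ = ½[√(1 + 8Fr₁²) − 1] = ½[√77.46 − 1] = 3.90.
y₂ = 3.90 × 0.474 = 1.85 m.
V₂ = q/y₂ = 3.16/1.85 = 1.71 m/s. E₁ = y₁ + V₁²/2g = 2.74 m; E₂ = y₂ + V₂²/2g = 2.00 m. ΔE = E₁ − E₂ = 0.741 m.

ΔE = 0.741 m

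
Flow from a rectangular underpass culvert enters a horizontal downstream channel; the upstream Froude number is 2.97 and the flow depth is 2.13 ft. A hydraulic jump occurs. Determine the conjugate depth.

y₂ = 7.94 ft

Fr₁ = 2.97 (given).
Bélanger equation: y₂/y₁ = ½[√(1 + 8Fr₁²) − 1] = ½[√71.57 − 1] = 3.73.
y₂ = 3.73 × 2.13 = 7.94 ft.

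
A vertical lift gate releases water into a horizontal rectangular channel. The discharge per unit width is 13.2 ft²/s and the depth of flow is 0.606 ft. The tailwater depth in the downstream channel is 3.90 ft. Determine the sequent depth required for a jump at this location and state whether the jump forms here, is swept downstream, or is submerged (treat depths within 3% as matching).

y₂ = 3.93 ft; the jump forms here

V₁ = q/y₁ = 13.2/0.606 = 21.8 ft/s. Fr₁ = V₁/√(g·y₁) = 21.8/√(32.2×0.606) = 4.93.
From the momentum equation for a rectangular channel, y₂/y₁ = ½[√(1 + 8Fr₁²) − 1] = ½[√195.5 − 1] = 6.49.
y₂ = 6.49 × 0.606 = 3.93 ft.
Tailwater y_tw = 3.90 ft: y_tw ≈ y₂, so the jump forms here.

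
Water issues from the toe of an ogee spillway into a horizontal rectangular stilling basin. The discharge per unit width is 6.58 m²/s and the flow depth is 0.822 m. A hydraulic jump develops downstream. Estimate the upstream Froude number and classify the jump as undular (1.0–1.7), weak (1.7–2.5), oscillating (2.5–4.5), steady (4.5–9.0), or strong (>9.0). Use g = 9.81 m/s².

V₁ = q/y₁ = 6.58/0.822 = 8.00 m/s. Fr₁ = V₁/√(g·y₁) = 8.00/√(9.81×0.822) = 2.82.
Fr₁ = 2.82 lies in the oscillating range.

Fr₁ = 2.82; oscillating jump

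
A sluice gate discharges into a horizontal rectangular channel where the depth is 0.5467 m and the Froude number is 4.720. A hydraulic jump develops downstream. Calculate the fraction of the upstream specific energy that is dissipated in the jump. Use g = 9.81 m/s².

Fr₁ = 4.720 (given).
By Bélanger, y₂/y₁ = ½[√(1 + 8Fr₁²) − 1] = ½[√179.23 − 1] = 6.194.
y₂ = 6.194 × 0.5467 = 3.386 m.
E₁ = y₁(1 + Fr₁²/2) = 0.5467×(1 + 4.720²/2) = 6.637 m. ΔE = (y₂ − y₁)³/(4y₁y₂) = 3.092 m. ΔE/E₁ = 3.092/6.637 = 0.466.

ΔE/E₁ = 0.466 (46.6%)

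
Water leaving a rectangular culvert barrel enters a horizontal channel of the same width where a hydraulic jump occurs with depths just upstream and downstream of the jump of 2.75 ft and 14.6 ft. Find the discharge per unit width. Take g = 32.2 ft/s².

For a rectangular channel the momentum equation gives q² = ½·g·y₁·y₂·(y₁ + y₂) = ½×32.2×2.75×14.6×17.4 = 11215.
q = √11215 = 106 ft²/s.

q = 106 ft²/s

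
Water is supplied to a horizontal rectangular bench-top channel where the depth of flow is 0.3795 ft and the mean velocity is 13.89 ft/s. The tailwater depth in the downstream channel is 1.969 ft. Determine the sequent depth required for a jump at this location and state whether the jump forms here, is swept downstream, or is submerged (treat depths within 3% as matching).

y₂ = 1.951 ft; the jump forms here

Fr₁ = V₁/√(g·y₁) = 13.89/√(32.2×0.3795) = 3.973.
Conjugate-depth relation: y₂/y₁ = ½[√(1 + 8Fr₁²) − 1] = ½[√127.31 − 1] = 5.142.
y₂ = 5.142 × 0.3795 = 1.951 ft.
Tailwater y_tw = 1.969 ft: y_tw ≈ y₂, so the jump forms here.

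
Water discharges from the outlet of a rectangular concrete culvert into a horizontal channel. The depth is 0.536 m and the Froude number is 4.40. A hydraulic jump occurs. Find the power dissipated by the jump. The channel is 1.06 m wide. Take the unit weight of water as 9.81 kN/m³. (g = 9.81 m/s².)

Fr₁ = 4.40 (given).
From the momentum equation for a rectangular channel, y₂/y₁ = ½[√(1 + 8Fr₁²) − 1] = ½[√155.9 − 1] = 5.74.
y₂ = 5.74 × 0.536 = 3.08 m.
Head loss: ΔE = (y₂ − y₁)³/(4y₁y₂) = (3.08 − 0.536)³/(4×0.536×3.08) = 16.4/6.60 = 2.49 m.
V₁ = Fr₁·√(g·y₁) = 4.40×√(9.81×0.536) = 10.1 m/s; q = V₁·y₁ = 5.41 m²/s. Q = q·b = 5.41 × 1.06 = 5.73 m³/s. P = γ·Q·ΔE = 9.81 × 5.73 × 2.49 = 140 kW.

P = 140 kW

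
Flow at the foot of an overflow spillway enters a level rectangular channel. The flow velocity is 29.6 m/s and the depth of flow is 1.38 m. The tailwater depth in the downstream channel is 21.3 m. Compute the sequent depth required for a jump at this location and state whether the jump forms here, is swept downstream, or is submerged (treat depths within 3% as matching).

Fr₁ = V₁/√(g·y₁) = 29.6/√(9.81×1.38) = 8.04.
Conjugate-depth relation: y₂/y₁ = ½[√(1 + 8Fr₁²) − 1] = ½[√518.8 − 1] = 10.9.
y₂ = 10.9 × 1.38 = 15.0 m.
Tailwater y_tw = 21.3 m: y_tw > y₂, so the jump is submerged.

y₂ = 15.0 m; the jump is submerged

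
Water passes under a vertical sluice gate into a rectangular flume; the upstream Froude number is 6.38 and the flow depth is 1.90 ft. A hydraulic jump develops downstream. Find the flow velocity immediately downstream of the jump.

Fr₁ = 6.38 (given).
Sequent-depth ratio: y₂/y₁ = ½[√(1 + 8Fr₁²) − 1] = ½[√326.6 − 1] = 8.54.
y₂ = 8.54 × 1.90 = 16.2 ft.
V₁ = Fr₁·√(g·y₁) = 6.38×√(32.2×1.90) = 49.9 ft/s; q = V₁·y₁ = 94.8 ft²/s.
V₂ = q/y₂ = 94.8/16.2 = 5.85 ft/s.

V₂ = 5.85 ft/s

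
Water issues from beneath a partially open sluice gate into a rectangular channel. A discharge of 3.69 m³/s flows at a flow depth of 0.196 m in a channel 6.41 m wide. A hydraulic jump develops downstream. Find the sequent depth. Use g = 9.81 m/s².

q = Q/b = 3.69/6.41 = 0.576 m²/s; V₁ = q/y₁ = 2.94 m/s. Fr₁ = V₁/√(g·y₁) = 2.12.
By Bélanger, y₂/y₁ = ½[√(1 + 8Fr₁²) − 1] = ½[√36.89 − 1] = 2.54.
y₂ = 2.54 × 0.196 = 0.497 m.

y₂ = 0.497 m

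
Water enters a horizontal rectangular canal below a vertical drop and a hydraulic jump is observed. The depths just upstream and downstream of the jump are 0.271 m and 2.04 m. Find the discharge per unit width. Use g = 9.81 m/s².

q = 2.50 m²/s

For a rectangular channel the momentum equation gives q² = ½·g·y₁·y₂·(y₁ + y₂) = ½×9.81×0.271×2.04×2.31 = 6.27.
q = √6.27 = 2.50 m²/s.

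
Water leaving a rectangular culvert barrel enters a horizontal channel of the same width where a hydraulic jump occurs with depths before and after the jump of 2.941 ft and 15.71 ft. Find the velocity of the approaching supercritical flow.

V₁ = 40.05 ft/s

For a rectangular channel the momentum equation gives q² = ½·g·y₁·y₂·(y₁ + y₂) = ½×32.2×2.941×15.71×18.65 = 13874.
q = √13874 = 117.8 ft²/s.
V₁ = q/y₁ = 117.8/2.941 = 40.05 ft/s.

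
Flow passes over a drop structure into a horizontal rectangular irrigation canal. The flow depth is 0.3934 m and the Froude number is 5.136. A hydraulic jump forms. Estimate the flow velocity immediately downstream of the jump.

Fr₁ = 5.136 (given).
Bélanger equation: y₂/y₁ = ½[√(1 + 8Fr₁²) − 1] = ½[√212.03 − 1] = 6.781.
y₂ = 6.781 × 0.3934 = 2.667 m.
V₁ = Fr₁·√(g·y₁) = 5.136×√(9.81×0.3934) = 10.09 m/s; q = V₁·y₁ = 3.969 m²/s.
V₂ = q/y₂ = 3.969/2.667 = 1.488 m/s.

V₂ = 1.488 m/s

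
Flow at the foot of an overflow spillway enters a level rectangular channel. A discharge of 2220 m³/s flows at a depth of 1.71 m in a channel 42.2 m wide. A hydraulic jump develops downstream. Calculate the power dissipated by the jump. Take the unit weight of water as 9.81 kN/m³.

q = Q/b = 2220/42.2 = 52.6 m²/s; V₁ = q/y₁ = 30.8 m/s. Fr₁ = V₁/√(g·y₁) = 7.51.
Conjugate-depth relation: y₂/y₁ = ½[√(1 + 8Fr₁²) − 1] = ½[√452.4 − 1] = 10.1.
y₂ = 10.1 × 1.71 = 17.3 m.
V₂ = q/y₂ = 52.6/17.3 = 3.04 m/s. E₁ = y₁ + V₁²/2g = 49.9 m; E₂ = y₂ + V₂²/2g = 17.8 m. ΔE = E₁ − E₂ = 32.1 m.
P = γ·Q·ΔE = 9.81 × 2220 × 32.1 = 700143 kW.

P = 700143 kW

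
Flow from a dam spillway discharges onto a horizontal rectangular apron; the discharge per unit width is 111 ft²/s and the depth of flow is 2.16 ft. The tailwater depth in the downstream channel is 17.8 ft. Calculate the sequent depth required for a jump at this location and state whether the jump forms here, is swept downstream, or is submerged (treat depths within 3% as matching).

V₁ = q/y₁ = 111/2.16 = 51.4 ft/s. Fr₁ = V₁/√(g·y₁) = 51.4/√(32.2×2.16) = 6.16.
From the momentum equation for a rectangular channel, y₂/y₁ = ½[√(1 + 8Fr₁²) − 1] = ½[√304.8 − 1] = 8.23.
y₂ = 8.23 × 2.16 = 17.8 ft.
Tailwater y_tw = 17.8 ft: y_tw ≈ y₂, so the jump forms here.

y₂ = 17.8 ft; the jump forms here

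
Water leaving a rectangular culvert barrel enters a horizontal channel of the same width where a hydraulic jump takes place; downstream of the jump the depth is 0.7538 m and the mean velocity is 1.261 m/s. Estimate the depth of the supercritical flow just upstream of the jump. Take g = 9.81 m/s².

y₁ = 0.2447 m

Fr₂ = V₂/√(g·y₂) = 1.261/√(9.81×0.7538) = 0.4637.
Since the conjugate-depth ratio holds either way, y₁/y₂ = ½[√(1 + 8Fr₂²) − 1] = ½[√2.7203 − 1] = 0.3247.
y₁ = 0.3247 × 0.7538 = 0.2447 m.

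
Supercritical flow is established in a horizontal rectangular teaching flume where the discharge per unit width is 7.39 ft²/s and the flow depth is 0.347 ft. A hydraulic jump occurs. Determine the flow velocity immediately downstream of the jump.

V₁ = q/y₁ = 7.39/0.347 = 21.3 ft/s. Fr₁ = V₁/√(g·y₁) = 21.3/√(32.2×0.347) = 6.37.
By Bélanger, y₂/y₁ = ½[√(1 + 8Fr₁²) − 1] = ½[√325.7 − 1] = 8.52.
y₂ = 8.52 × 0.347 = 2.96 ft.
V₂ = q/y₂ = 7.39/2.96 = 2.50 ft/s.

V₂ = 2.50 ft/s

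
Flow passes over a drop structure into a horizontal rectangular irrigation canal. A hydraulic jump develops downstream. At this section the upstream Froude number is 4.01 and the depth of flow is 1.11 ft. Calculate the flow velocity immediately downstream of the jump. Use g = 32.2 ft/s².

V₂ = 4.62 ft/s

Fr₁ = 4.01 (given).
Sequent-depth ratio: y₂/y₁ = ½[√(1 + 8Fr₁²) − 1] = ½[√129.6 − 1] = 5.19.
y₂ = 5.19 × 1.11 = 5.76 ft.
V₁ = Fr₁·√(g·y₁) = 4.01×√(32.2×1.11) = 24.0 ft/s; q = V₁·y₁ = 26.6 ft²/s.
V₂ = q/y₂ = 26.6/5.76 = 4.62 ft/s.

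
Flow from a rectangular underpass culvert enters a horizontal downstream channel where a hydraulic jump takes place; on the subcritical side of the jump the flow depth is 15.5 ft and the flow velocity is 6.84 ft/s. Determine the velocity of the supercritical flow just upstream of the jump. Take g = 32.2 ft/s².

V₁ = 42.4 ft/s

Fr₂ = V₂/√(g·y₂) = 6.84/√(32.2×15.5) = 0.306.
Applying the sequent-depth relation in reverse, y₁/y₂ = ½[√(1 + 8Fr₂²) − 1] = ½[√1.750 − 1] = 0.161.
y₁ = 0.161 × 15.5 = 2.50 ft.
V₁ = q/y₁ = 106/2.50 = 42.4 ft/s.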